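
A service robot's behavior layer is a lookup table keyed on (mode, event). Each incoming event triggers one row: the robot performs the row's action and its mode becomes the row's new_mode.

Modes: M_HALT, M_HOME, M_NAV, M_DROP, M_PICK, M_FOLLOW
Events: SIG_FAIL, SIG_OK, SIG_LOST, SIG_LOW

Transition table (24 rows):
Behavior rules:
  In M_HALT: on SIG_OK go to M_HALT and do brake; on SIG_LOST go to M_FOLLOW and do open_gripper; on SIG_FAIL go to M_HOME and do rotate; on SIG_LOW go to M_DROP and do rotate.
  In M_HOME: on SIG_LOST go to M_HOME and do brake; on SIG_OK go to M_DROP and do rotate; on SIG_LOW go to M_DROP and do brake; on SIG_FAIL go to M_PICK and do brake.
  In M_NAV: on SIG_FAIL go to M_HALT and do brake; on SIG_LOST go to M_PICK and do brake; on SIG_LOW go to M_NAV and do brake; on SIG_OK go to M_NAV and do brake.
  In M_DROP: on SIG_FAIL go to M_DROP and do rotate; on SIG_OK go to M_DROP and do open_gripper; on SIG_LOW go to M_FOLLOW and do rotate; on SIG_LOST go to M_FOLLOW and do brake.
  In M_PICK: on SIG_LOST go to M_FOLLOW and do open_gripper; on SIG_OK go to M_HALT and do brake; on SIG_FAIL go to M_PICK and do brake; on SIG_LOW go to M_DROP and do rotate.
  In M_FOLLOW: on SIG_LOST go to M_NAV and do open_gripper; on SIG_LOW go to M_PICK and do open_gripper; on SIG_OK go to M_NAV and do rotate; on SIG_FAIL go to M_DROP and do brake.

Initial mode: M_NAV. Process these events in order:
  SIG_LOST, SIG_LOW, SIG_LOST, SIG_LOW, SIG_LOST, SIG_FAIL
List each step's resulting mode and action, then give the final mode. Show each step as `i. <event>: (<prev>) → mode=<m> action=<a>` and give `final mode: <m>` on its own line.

1. SIG_LOST: (M_NAV) → mode=M_PICK action=brake
2. SIG_LOW: (M_PICK) → mode=M_DROP action=rotate
3. SIG_LOST: (M_DROP) → mode=M_FOLLOW action=brake
4. SIG_LOW: (M_FOLLOW) → mode=M_PICK action=open_gripper
5. SIG_LOST: (M_PICK) → mode=M_FOLLOW action=open_gripper
6. SIG_FAIL: (M_FOLLOW) → mode=M_DROP action=brake

final mode: M_DROP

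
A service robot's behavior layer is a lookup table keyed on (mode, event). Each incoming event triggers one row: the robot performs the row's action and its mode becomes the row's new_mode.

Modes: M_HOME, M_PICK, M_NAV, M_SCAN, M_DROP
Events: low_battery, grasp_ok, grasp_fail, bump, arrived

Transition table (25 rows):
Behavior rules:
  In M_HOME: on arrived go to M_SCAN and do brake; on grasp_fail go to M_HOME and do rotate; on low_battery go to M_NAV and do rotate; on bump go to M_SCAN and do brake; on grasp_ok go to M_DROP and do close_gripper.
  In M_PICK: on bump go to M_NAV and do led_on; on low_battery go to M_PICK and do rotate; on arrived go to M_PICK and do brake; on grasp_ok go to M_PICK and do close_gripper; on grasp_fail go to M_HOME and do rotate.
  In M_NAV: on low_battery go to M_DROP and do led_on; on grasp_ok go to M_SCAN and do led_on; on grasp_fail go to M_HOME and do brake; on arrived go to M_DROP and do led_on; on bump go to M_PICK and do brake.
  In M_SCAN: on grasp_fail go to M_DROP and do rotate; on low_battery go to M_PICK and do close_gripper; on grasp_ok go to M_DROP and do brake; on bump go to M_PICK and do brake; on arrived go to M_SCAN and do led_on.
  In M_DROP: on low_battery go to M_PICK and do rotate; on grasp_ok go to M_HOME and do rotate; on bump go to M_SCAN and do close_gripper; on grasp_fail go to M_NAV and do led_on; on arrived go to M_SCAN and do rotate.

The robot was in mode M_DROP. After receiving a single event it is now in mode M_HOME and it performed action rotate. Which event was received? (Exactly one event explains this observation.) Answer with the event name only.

try low_battery: (M_DROP, low_battery) → (M_PICK, rotate)
try grasp_ok: (M_DROP, grasp_ok) → (M_HOME, rotate)  ← matches
try grasp_fail: (M_DROP, grasp_fail) → (M_NAV, led_on)
try bump: (M_DROP, bump) → (M_SCAN, close_gripper)
try arrived: (M_DROP, arrived) → (M_SCAN, rotate)

grasp_ok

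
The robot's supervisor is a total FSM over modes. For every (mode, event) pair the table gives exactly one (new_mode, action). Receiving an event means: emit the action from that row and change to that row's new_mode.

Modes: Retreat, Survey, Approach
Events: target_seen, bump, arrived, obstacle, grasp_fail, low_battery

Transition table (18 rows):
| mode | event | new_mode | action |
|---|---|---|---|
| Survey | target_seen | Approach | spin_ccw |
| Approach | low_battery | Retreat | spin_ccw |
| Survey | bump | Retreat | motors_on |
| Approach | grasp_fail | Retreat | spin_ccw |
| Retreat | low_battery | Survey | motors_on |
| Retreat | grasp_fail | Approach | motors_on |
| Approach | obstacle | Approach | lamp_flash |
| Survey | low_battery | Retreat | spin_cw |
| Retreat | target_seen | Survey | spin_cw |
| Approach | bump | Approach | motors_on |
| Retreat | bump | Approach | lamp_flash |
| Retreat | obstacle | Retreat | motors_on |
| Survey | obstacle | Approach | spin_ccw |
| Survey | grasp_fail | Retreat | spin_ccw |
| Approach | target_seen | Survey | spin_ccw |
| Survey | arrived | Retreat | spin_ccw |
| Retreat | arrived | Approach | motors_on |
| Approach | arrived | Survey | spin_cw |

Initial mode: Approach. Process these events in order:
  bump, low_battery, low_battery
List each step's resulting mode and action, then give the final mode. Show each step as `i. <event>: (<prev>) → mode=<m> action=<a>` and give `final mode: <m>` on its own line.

1. bump: (Approach) → mode=Approach action=motors_on
2. low_battery: (Approach) → mode=Retreat action=spin_ccw
3. low_battery: (Retreat) → mode=Survey action=motors_on

final mode: Survey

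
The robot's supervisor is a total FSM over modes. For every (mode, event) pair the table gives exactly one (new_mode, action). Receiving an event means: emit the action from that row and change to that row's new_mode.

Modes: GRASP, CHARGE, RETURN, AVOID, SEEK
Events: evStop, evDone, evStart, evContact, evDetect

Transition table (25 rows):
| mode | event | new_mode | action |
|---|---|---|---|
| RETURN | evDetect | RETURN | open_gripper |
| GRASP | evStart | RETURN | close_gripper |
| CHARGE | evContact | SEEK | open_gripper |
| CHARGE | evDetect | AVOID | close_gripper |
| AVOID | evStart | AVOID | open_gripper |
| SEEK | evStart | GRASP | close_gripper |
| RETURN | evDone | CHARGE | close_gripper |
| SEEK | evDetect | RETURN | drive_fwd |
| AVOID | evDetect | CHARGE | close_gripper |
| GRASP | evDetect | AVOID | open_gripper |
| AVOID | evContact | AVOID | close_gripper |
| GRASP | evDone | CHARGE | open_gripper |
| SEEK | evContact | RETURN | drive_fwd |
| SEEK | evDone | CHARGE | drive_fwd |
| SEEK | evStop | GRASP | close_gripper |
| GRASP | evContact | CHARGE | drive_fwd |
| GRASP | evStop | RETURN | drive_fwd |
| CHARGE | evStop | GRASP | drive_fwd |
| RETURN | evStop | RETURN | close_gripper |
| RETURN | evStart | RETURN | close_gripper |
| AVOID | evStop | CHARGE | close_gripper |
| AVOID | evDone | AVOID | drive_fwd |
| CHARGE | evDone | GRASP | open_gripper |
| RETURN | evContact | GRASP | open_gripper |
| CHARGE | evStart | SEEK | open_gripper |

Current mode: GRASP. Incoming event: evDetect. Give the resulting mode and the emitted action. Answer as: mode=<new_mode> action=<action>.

current mode = GRASP; filter table to that mode:
  (GRASP, evStart) → (RETURN, close_gripper)
  (GRASP, evDetect) → (AVOID, open_gripper)  ← event matches
  (GRASP, evDone) → (CHARGE, open_gripper)
  (GRASP, evContact) → (CHARGE, drive_fwd)
  (GRASP, evStop) → (RETURN, drive_fwd)
event = evDetect selects (AVOID, open_gripper)

mode=AVOID action=open_gripper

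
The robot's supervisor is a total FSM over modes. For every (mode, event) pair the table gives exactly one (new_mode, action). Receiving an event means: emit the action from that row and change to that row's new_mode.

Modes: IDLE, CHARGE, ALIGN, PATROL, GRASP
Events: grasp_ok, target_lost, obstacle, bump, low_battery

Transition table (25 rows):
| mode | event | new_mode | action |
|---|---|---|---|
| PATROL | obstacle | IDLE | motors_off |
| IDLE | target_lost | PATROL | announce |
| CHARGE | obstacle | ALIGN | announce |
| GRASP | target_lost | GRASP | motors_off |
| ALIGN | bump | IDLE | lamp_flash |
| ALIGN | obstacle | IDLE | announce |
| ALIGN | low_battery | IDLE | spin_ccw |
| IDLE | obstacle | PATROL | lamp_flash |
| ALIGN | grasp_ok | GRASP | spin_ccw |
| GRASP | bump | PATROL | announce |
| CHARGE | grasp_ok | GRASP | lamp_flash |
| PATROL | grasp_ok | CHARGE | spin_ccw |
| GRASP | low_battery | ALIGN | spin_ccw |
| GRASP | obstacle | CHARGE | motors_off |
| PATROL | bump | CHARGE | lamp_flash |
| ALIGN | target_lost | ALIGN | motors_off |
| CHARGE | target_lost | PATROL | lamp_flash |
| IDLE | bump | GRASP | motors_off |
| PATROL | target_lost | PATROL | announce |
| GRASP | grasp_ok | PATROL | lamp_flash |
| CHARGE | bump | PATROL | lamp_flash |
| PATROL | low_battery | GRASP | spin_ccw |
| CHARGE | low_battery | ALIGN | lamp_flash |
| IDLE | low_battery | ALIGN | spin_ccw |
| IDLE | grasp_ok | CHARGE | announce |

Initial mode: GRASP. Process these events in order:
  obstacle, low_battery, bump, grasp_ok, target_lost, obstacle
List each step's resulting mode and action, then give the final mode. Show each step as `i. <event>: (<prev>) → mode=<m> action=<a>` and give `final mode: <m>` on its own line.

final mode: IDLE

1. obstacle: (GRASP) → mode=CHARGE action=motors_off
2. low_battery: (CHARGE) → mode=ALIGN action=lamp_flash
3. bump: (ALIGN) → mode=IDLE action=lamp_flash
4. grasp_ok: (IDLE) → mode=CHARGE action=announce
5. target_lost: (CHARGE) → mode=PATROL action=lamp_flash
6. obstacle: (PATROL) → mode=IDLE action=motors_off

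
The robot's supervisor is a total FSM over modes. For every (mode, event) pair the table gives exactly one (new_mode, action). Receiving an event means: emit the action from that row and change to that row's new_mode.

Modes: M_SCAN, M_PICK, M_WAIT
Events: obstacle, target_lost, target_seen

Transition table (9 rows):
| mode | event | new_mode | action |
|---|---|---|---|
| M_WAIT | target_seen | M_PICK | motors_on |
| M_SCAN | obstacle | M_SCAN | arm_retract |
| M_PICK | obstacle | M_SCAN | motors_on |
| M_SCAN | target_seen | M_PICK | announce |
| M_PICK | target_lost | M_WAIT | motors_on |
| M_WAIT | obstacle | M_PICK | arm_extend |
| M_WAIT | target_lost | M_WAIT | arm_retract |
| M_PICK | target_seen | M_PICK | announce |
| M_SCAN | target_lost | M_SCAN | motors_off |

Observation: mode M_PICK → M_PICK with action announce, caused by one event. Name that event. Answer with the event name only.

target_seen

try obstacle: (M_PICK, obstacle) → (M_SCAN, motors_on)
try target_lost: (M_PICK, target_lost) → (M_WAIT, motors_on)
try target_seen: (M_PICK, target_seen) → (M_PICK, announce)  ← matches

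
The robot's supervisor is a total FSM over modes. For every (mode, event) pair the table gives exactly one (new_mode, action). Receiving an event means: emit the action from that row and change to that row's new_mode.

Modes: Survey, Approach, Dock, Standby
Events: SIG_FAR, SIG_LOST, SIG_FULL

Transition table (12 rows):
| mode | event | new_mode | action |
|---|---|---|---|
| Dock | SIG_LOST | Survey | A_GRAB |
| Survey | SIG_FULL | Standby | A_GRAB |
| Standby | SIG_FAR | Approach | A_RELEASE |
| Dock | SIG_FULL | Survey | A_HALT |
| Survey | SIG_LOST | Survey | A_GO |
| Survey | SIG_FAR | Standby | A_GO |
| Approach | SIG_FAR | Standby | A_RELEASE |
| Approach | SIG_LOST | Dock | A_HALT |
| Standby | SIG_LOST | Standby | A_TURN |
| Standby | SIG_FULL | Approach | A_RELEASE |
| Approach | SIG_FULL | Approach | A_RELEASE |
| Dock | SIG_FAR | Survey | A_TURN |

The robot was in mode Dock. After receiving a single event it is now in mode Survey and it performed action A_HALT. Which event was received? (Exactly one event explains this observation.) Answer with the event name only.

try SIG_FAR: (Dock, SIG_FAR) → (Survey, A_TURN)
try SIG_LOST: (Dock, SIG_LOST) → (Survey, A_GRAB)
try SIG_FULL: (Dock, SIG_FULL) → (Survey, A_HALT)  ← matches

SIG_FULL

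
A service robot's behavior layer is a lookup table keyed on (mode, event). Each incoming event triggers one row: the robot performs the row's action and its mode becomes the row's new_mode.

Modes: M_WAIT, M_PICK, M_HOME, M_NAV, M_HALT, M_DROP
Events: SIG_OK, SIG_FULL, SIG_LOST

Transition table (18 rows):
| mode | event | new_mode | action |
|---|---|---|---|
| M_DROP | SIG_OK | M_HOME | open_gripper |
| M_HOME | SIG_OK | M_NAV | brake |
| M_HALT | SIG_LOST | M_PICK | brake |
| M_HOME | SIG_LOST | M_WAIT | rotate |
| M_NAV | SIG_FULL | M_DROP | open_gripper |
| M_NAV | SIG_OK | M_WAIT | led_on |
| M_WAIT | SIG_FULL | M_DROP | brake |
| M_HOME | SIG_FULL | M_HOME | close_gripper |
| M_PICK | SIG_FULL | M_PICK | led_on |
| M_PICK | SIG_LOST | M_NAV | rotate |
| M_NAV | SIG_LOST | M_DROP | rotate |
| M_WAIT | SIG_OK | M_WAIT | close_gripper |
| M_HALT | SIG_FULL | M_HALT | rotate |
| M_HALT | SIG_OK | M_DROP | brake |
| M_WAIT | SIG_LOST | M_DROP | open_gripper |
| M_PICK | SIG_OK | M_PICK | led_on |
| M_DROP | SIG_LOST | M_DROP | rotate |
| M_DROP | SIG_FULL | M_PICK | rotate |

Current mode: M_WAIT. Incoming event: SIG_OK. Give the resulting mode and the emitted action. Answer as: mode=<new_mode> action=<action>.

current mode = M_WAIT; filter table to that mode:
  (M_WAIT, SIG_FULL) → (M_DROP, brake)
  (M_WAIT, SIG_OK) → (M_WAIT, close_gripper)  ← event matches
  (M_WAIT, SIG_LOST) → (M_DROP, open_gripper)
event = SIG_OK selects (M_WAIT, close_gripper)

mode=M_WAIT action=close_gripper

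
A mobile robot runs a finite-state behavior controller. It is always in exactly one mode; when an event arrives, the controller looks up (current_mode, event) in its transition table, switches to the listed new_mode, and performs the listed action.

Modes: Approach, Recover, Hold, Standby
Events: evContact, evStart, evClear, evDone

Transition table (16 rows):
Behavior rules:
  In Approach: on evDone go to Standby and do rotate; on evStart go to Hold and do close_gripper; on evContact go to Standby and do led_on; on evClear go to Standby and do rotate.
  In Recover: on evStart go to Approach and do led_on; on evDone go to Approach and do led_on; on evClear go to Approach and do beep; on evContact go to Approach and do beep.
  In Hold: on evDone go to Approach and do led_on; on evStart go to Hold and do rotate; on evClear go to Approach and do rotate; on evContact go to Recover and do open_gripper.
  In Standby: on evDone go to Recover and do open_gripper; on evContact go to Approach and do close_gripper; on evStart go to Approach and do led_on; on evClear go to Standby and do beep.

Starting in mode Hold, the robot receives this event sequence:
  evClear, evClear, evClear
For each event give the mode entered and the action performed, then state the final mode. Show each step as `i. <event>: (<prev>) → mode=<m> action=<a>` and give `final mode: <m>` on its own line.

final mode: Standby

1. evClear: (Hold) → mode=Approach action=rotate
2. evClear: (Approach) → mode=Standby action=rotate
3. evClear: (Standby) → mode=Standby action=beep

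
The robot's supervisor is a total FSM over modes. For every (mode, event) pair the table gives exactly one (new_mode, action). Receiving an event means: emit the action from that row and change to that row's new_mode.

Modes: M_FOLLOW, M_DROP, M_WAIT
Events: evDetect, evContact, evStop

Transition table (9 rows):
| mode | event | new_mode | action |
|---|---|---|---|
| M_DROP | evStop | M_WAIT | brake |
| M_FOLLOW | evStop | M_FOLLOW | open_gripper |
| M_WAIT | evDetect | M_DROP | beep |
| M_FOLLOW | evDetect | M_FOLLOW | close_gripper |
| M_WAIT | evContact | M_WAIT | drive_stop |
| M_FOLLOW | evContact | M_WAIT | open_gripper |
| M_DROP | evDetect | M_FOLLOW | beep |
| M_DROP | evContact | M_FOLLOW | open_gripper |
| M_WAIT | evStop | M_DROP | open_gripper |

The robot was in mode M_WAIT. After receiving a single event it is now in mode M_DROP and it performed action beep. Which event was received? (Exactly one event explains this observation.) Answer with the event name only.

evDetect

try evDetect: (M_WAIT, evDetect) → (M_DROP, beep)  ← matches
try evContact: (M_WAIT, evContact) → (M_WAIT, drive_stop)
try evStop: (M_WAIT, evStop) → (M_DROP, open_gripper)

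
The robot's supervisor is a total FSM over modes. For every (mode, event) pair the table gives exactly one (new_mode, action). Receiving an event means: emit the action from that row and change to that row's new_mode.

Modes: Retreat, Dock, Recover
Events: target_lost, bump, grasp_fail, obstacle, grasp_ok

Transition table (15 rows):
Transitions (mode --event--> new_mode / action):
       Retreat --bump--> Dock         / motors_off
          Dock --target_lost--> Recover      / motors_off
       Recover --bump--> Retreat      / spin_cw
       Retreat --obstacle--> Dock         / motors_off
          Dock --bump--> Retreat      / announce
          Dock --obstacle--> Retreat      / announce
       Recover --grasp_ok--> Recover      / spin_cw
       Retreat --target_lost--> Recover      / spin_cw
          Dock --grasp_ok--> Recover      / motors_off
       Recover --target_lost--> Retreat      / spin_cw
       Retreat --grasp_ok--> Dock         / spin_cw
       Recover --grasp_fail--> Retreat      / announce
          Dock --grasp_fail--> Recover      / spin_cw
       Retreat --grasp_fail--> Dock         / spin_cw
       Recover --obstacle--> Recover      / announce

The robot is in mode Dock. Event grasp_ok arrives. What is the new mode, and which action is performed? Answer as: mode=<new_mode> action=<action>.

current mode = Dock; filter table to that mode:
  (Dock, target_lost) → (Recover, motors_off)
  (Dock, bump) → (Retreat, announce)
  (Dock, obstacle) → (Retreat, announce)
  (Dock, grasp_ok) → (Recover, motors_off)  ← event matches
  (Dock, grasp_fail) → (Recover, spin_cw)
event = grasp_ok selects (Recover, motors_off)

mode=Recover action=motors_off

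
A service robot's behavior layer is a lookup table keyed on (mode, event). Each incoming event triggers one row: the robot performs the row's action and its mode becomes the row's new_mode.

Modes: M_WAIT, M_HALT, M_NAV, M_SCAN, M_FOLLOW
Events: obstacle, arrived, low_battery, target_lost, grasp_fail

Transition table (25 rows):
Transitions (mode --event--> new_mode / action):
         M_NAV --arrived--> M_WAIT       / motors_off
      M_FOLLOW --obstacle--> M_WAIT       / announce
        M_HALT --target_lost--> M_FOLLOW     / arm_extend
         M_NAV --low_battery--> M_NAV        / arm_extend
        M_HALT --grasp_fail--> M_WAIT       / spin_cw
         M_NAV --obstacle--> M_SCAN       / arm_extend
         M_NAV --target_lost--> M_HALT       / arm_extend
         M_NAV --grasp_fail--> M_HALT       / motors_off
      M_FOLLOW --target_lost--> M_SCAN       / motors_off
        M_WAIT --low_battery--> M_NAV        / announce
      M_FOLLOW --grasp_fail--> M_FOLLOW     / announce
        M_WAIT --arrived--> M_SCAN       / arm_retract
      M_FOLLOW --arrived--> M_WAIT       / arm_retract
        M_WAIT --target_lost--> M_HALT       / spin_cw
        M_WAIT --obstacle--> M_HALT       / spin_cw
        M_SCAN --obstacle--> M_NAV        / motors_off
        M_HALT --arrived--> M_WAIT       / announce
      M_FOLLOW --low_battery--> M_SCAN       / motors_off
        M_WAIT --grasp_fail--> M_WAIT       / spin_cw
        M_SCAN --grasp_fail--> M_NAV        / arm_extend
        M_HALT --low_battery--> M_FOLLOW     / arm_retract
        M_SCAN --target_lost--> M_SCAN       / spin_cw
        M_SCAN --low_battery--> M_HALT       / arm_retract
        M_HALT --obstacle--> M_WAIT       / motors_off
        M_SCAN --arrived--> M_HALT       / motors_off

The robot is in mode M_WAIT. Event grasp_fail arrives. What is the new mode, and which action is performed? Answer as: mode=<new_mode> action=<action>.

mode=M_WAIT action=spin_cw

current mode = M_WAIT; filter table to that mode:
  (M_WAIT, low_battery) → (M_NAV, announce)
  (M_WAIT, arrived) → (M_SCAN, arm_retract)
  (M_WAIT, target_lost) → (M_HALT, spin_cw)
  (M_WAIT, obstacle) → (M_HALT, spin_cw)
  (M_WAIT, grasp_fail) → (M_WAIT, spin_cw)  ← event matches
event = grasp_fail selects (M_WAIT, spin_cw)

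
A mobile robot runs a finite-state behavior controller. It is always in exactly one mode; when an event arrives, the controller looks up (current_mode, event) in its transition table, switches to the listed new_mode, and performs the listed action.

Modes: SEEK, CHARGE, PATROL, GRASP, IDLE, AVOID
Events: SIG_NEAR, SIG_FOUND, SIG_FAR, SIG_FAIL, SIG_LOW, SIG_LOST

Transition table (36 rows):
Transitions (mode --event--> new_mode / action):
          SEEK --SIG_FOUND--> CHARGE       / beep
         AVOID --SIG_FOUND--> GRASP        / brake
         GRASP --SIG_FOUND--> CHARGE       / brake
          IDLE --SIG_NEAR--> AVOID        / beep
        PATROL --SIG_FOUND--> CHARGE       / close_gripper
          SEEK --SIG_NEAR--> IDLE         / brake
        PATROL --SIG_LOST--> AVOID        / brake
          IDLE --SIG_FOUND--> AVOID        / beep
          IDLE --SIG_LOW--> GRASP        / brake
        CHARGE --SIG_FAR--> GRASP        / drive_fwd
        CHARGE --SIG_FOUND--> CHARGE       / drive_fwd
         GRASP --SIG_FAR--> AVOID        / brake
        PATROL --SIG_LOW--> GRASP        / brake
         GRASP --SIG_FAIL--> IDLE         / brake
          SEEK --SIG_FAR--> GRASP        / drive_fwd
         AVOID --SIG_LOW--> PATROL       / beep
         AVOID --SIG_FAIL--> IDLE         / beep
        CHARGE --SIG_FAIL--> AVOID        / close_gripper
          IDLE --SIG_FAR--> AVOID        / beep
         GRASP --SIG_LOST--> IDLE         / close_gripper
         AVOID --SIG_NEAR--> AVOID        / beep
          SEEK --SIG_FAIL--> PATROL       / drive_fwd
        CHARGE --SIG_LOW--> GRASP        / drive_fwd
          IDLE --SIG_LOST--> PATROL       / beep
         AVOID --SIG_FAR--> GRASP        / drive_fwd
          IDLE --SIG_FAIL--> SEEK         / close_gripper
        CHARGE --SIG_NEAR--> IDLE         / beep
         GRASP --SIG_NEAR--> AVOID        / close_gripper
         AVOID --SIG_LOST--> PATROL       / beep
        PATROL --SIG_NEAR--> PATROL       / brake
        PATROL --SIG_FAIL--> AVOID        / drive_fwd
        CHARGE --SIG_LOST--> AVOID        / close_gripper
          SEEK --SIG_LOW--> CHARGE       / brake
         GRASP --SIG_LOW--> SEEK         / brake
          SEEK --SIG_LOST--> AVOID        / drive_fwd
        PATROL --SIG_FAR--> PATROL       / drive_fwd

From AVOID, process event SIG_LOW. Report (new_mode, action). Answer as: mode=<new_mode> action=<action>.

mode=PATROL action=beep

current mode = AVOID; filter table to that mode:
  (AVOID, SIG_FOUND) → (GRASP, brake)
  (AVOID, SIG_LOW) → (PATROL, beep)  ← event matches
  (AVOID, SIG_FAIL) → (IDLE, beep)
  (AVOID, SIG_NEAR) → (AVOID, beep)
  (AVOID, SIG_FAR) → (GRASP, drive_fwd)
  (AVOID, SIG_LOST) → (PATROL, beep)
event = SIG_LOW selects (PATROL, beep)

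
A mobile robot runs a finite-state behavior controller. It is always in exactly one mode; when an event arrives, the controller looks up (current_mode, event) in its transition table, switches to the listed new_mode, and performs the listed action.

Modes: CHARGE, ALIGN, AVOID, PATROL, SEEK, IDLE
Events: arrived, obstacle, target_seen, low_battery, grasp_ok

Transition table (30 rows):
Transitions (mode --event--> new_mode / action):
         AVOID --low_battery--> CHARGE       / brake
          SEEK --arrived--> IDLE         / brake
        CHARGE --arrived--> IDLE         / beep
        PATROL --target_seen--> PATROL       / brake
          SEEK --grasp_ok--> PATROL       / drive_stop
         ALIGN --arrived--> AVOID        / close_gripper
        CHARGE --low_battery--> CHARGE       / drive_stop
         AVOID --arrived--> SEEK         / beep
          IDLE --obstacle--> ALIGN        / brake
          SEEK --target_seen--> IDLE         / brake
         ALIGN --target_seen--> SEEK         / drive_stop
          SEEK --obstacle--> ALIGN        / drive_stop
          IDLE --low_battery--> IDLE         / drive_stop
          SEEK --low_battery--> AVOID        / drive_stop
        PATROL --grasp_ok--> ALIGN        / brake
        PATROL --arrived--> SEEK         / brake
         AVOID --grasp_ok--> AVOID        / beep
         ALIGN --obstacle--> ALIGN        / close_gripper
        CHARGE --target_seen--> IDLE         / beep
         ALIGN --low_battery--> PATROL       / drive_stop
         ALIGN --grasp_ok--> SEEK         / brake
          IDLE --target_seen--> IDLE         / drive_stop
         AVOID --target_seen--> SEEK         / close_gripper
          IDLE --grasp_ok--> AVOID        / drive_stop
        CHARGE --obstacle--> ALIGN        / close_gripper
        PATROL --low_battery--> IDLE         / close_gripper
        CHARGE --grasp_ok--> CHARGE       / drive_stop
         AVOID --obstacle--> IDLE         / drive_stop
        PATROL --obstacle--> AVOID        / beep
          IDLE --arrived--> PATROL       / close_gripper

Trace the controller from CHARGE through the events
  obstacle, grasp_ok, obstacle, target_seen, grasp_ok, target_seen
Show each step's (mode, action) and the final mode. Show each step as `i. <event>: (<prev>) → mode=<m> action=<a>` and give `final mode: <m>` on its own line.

1. obstacle: (CHARGE) → mode=ALIGN action=close_gripper
2. grasp_ok: (ALIGN) → mode=SEEK action=brake
3. obstacle: (SEEK) → mode=ALIGN action=drive_stop
4. target_seen: (ALIGN) → mode=SEEK action=drive_stop
5. grasp_ok: (SEEK) → mode=PATROL action=drive_stop
6. target_seen: (PATROL) → mode=PATROL action=brake

final mode: PATROL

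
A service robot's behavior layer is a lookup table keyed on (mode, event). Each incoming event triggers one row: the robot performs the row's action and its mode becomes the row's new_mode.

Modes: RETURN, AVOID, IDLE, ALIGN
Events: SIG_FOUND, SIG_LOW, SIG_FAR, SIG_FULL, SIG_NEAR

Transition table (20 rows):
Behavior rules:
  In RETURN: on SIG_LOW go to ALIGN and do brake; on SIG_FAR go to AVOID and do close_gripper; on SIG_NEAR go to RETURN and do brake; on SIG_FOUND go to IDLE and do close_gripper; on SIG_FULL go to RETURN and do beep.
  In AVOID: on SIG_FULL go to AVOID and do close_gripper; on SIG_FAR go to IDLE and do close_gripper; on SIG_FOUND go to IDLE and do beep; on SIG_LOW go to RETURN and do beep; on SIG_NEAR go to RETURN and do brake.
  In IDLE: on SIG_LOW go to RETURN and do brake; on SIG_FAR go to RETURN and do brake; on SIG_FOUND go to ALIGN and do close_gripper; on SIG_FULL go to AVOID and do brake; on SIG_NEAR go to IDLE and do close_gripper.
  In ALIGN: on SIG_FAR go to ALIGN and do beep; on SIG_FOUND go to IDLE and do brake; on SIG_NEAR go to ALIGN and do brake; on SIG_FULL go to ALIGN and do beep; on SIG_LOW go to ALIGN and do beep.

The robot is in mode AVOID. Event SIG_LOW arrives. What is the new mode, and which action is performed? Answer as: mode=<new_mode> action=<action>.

current mode = AVOID; filter table to that mode:
  (AVOID, SIG_FULL) → (AVOID, close_gripper)
  (AVOID, SIG_FAR) → (IDLE, close_gripper)
  (AVOID, SIG_FOUND) → (IDLE, beep)
  (AVOID, SIG_LOW) → (RETURN, beep)  ← event matches
  (AVOID, SIG_NEAR) → (RETURN, brake)
event = SIG_LOW selects (RETURN, beep)

mode=RETURN action=beep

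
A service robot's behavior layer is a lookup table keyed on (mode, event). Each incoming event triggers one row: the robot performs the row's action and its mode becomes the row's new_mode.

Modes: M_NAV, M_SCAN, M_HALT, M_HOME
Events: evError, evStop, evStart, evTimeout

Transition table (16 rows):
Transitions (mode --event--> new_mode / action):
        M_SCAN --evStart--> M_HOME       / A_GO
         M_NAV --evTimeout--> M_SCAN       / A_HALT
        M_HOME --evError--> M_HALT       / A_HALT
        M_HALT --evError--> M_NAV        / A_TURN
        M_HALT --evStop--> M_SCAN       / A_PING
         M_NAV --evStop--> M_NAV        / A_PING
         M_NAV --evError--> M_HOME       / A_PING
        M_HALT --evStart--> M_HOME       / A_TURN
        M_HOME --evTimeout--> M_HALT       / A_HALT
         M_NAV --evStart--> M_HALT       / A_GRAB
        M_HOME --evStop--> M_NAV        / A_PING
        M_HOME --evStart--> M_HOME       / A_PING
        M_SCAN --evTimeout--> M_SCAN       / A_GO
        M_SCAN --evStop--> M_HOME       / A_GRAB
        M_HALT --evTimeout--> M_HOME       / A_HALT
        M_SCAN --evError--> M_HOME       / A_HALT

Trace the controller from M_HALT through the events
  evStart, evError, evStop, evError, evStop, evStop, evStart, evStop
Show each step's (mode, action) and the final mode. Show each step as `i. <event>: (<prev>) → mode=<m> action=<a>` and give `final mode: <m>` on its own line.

1. evStart: (M_HALT) → mode=M_HOME action=A_TURN
2. evError: (M_HOME) → mode=M_HALT action=A_HALT
3. evStop: (M_HALT) → mode=M_SCAN action=A_PING
4. evError: (M_SCAN) → mode=M_HOME action=A_HALT
5. evStop: (M_HOME) → mode=M_NAV action=A_PING
6. evStop: (M_NAV) → mode=M_NAV action=A_PING
7. evStart: (M_NAV) → mode=M_HALT action=A_GRAB
8. evStop: (M_HALT) → mode=M_SCAN action=A_PING

final mode: M_SCAN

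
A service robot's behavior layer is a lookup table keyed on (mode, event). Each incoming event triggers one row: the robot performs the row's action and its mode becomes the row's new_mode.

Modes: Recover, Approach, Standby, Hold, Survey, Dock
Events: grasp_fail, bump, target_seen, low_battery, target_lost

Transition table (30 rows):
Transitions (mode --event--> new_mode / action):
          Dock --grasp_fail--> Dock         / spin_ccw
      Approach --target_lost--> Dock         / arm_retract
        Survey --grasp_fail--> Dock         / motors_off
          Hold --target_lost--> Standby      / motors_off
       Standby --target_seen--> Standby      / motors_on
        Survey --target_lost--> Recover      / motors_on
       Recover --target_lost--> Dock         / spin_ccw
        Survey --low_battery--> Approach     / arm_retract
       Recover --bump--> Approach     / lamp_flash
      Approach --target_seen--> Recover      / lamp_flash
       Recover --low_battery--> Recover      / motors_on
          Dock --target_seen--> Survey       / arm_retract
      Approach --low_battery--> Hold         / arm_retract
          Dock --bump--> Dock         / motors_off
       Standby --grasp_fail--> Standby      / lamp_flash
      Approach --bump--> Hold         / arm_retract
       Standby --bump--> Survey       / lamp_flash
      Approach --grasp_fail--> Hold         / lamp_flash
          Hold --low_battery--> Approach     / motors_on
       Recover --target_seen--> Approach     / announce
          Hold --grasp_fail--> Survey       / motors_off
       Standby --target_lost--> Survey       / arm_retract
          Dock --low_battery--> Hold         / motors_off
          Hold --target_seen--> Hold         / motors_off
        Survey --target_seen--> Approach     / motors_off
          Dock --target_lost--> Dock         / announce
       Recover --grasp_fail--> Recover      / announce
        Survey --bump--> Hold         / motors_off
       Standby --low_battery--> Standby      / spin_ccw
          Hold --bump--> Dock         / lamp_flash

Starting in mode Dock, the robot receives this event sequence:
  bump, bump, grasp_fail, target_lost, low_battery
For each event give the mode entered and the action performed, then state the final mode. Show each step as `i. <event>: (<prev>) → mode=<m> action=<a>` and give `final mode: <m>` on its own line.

final mode: Hold

1. bump: (Dock) → mode=Dock action=motors_off
2. bump: (Dock) → mode=Dock action=motors_off
3. grasp_fail: (Dock) → mode=Dock action=spin_ccw
4. target_lost: (Dock) → mode=Dock action=announce
5. low_battery: (Dock) → mode=Hold action=motors_off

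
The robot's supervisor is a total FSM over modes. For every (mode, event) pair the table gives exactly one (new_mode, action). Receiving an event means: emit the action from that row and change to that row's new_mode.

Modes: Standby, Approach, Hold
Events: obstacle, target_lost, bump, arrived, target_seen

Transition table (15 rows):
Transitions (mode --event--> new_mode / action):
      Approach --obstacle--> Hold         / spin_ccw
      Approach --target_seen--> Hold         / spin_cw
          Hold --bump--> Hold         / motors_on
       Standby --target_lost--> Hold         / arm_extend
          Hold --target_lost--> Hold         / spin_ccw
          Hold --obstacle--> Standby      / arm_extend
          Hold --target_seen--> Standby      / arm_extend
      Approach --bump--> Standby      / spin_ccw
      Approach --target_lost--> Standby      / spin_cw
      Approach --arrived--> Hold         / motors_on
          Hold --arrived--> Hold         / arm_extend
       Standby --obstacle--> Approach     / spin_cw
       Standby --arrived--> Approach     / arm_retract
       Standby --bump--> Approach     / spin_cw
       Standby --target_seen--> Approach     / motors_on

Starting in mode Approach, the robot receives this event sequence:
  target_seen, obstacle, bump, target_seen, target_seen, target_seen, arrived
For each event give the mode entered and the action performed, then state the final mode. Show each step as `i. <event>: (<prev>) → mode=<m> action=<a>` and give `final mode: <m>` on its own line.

1. target_seen: (Approach) → mode=Hold action=spin_cw
2. obstacle: (Hold) → mode=Standby action=arm_extend
3. bump: (Standby) → mode=Approach action=spin_cw
4. target_seen: (Approach) → mode=Hold action=spin_cw
5. target_seen: (Hold) → mode=Standby action=arm_extend
6. target_seen: (Standby) → mode=Approach action=motors_on
7. arrived: (Approach) → mode=Hold action=motors_on

final mode: Hold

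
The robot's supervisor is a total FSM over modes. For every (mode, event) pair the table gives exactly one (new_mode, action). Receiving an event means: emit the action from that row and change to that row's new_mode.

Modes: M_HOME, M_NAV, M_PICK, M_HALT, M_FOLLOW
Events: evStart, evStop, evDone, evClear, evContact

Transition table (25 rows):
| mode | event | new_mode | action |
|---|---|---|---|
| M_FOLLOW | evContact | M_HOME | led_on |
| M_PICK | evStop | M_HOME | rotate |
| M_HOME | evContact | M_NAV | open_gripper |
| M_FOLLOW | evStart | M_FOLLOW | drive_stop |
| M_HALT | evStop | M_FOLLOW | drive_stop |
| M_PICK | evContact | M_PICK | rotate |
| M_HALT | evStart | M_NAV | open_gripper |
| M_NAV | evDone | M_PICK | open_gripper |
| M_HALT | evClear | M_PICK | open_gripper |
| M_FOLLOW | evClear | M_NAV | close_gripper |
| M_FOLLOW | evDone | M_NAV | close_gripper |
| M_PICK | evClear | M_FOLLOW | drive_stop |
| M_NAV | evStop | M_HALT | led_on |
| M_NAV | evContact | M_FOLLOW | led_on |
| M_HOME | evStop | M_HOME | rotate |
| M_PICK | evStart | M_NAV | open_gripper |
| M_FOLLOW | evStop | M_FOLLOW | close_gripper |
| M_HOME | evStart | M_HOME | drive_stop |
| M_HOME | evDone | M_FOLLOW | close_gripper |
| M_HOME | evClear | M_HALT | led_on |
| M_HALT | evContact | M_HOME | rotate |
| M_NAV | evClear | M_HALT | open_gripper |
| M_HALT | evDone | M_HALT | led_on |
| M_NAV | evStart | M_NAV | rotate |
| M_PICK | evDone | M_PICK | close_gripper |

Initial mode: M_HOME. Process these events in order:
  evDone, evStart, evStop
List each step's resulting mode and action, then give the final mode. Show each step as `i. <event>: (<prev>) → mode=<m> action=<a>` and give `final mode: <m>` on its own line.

1. evDone: (M_HOME) → mode=M_FOLLOW action=close_gripper
2. evStart: (M_FOLLOW) → mode=M_FOLLOW action=drive_stop
3. evStop: (M_FOLLOW) → mode=M_FOLLOW action=close_gripper

final mode: M_FOLLOW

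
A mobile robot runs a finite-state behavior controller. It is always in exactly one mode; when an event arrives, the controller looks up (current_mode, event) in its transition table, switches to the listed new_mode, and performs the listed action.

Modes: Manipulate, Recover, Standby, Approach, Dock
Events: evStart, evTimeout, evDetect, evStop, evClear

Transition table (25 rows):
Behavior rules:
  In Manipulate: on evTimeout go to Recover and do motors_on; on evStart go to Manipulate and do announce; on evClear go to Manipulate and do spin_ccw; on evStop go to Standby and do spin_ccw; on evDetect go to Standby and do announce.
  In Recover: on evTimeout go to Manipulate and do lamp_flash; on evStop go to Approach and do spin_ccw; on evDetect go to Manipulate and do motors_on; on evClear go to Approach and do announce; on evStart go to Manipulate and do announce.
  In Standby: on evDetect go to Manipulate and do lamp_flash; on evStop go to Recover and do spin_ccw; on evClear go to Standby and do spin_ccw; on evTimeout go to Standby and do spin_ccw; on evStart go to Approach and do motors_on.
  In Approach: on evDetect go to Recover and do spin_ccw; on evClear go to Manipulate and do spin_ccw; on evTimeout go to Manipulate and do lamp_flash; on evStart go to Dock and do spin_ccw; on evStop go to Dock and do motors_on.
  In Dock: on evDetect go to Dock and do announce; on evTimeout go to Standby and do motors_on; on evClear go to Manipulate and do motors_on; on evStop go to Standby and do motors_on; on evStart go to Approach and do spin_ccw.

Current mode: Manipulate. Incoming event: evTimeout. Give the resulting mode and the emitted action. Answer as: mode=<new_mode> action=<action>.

current mode = Manipulate; filter table to that mode:
  (Manipulate, evTimeout) → (Recover, motors_on)  ← event matches
  (Manipulate, evStart) → (Manipulate, announce)
  (Manipulate, evClear) → (Manipulate, spin_ccw)
  (Manipulate, evStop) → (Standby, spin_ccw)
  (Manipulate, evDetect) → (Standby, announce)
event = evTimeout selects (Recover, motors_on)

mode=Recover action=motors_on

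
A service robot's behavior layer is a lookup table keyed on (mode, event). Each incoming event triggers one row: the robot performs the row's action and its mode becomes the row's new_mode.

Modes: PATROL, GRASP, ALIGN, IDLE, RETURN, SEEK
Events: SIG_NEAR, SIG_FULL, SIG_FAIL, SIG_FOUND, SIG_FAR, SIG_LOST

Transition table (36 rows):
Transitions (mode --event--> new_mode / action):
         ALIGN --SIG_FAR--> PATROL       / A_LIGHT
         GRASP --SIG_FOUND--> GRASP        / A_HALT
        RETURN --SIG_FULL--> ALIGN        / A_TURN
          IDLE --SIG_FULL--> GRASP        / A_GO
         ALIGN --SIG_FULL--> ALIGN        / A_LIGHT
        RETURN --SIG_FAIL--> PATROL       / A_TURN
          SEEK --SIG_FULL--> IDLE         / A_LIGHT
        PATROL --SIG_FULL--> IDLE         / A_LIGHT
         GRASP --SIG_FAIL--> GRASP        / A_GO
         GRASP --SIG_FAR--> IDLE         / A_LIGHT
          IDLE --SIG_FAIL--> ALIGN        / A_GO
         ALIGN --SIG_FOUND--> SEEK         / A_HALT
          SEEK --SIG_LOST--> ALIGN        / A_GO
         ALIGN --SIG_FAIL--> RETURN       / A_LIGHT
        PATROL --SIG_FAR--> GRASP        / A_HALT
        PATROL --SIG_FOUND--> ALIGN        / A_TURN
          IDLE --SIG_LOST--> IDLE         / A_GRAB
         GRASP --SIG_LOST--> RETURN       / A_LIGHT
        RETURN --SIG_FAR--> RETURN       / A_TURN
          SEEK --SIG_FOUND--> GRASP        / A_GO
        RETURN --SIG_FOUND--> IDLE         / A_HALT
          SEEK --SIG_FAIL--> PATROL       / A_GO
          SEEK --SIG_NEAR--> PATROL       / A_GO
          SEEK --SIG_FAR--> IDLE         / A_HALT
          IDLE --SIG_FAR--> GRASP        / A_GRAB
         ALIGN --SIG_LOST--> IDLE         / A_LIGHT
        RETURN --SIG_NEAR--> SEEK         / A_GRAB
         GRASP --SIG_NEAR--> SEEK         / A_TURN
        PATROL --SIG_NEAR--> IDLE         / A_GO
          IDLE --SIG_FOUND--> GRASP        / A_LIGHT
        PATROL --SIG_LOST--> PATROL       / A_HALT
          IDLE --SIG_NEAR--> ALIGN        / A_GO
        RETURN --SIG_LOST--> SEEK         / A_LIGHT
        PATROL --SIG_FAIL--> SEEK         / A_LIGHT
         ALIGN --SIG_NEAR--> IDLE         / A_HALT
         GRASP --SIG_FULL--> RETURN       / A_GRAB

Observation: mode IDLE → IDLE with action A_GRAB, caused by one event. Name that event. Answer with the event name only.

SIG_LOST

try SIG_NEAR: (IDLE, SIG_NEAR) → (ALIGN, A_GO)
try SIG_FULL: (IDLE, SIG_FULL) → (GRASP, A_GO)
try SIG_FAIL: (IDLE, SIG_FAIL) → (ALIGN, A_GO)
try SIG_FOUND: (IDLE, SIG_FOUND) → (GRASP, A_LIGHT)
try SIG_FAR: (IDLE, SIG_FAR) → (GRASP, A_GRAB)
try SIG_LOST: (IDLE, SIG_LOST) → (IDLE, A_GRAB)  ← matches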